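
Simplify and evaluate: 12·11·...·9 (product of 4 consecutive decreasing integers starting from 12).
11,880

Solution: This is P(12,4) = 12!/(8)! = 11,880.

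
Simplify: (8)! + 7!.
(8)! + 7! = (8)·7! + 7! = (8+1)·7! = 9·7! = 45,360.
Final answer: 45,360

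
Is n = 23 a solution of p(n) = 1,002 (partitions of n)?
No

Pentagonal recurrence p(n) = p(n−1) + p(n−2) − p(n−5) − p(n−7) + …: p(23) = p(22) + p(21) − p(18) − p(16) + p(11) + p(8) − p(1) = 1,002 + 792 − 385 − 231 + 56 + 22 − 1 = 1,255, which does not equal 1,002.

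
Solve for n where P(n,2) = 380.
20
P(n,2) = n(n−1) is increasing in n; n(n−1) ≈ (n−0.5)^2 = 380 gives n ≈ 20.0. Check: P(18,2) = 306, P(19,2) = 342, P(20,2) = 380 ✓. So n = 20.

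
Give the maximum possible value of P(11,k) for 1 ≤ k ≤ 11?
P(11,k) increases in k, so maximum at k = 11: 11! = 39,916,800.

Answer: 39,916,800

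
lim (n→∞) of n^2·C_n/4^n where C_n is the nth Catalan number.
C_n ~ 4^n/(n^(3/2)√π), so n^2·C_n/4^n ~ n^(2 − 3/2)/√π → ∞.

Answer: ∞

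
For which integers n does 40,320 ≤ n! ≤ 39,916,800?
8, 9, 10, 11

Explanation: n! is strictly increasing; 8! = 40,320 and 11! = 39,916,800, so valid n = 8, 9, 10, 11.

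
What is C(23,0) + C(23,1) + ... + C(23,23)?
8,388,608

Solution: Sum of binomial coefficients = 2^23 = 8,388,608.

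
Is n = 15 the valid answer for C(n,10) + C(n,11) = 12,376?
No

Reasoning: C(15,10) + C(15,11) = 3,003 + 1,365 = 4,368, which does not equal 12,376.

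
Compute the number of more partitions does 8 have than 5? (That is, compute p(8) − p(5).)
Pentagonal recurrence p(n) = p(n−1) + p(n−2) − p(n−5) − p(n−7) + …: p(8) = p(7) + p(6) − p(3) − p(1) = 15 + 11 − 3 − 1 = 22.
p(5) = p(4) + p(3) − p(0) = 5 + 3 − 1 = 7.
Difference = 22 − 7 = 15.

Answer: 15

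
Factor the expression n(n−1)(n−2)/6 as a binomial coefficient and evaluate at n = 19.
n(n−1)(n−2)/6 = n!/(3!(n−3)!) = C(n,3). At n = 19: C(19,3) = 969.

Answer: C(n,3); C(19,3) = 969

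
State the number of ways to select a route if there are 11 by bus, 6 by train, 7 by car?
24

By the addition principle: 11 + 6 + 7 = 24.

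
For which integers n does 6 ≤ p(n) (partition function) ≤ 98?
Tabulating p(n) via p(n) = p(n−1) + p(n−2) − p(n−5) − p(n−7) + …: p(4)=5; p(5)=7; p(6)=11; p(7)=15; p(8)=22; p(9)=30; p(10)=42; p(11)=56; p(12)=77; p(13)=101. So valid n = 5, 6, 7, 8, 9, 10, 11, 12.

Answer: 5, 6, 7, 8, 9, 10, 11, 12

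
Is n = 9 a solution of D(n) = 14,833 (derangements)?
No

Explanation: D(9) = (9-1)·[D(8) + D(7)] = 8·[14,833 + 1,854] = 133,496, which does not equal 14,833.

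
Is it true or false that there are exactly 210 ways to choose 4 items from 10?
True

Reasoning: C(10,4) = 210.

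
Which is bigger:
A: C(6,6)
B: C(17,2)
B

Working:
A=C(6,6)=1, B=C(17,2)=136.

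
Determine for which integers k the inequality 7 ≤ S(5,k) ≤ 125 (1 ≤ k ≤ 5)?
S(5,1)=1; S(5,2)=15; S(5,3)=25; S(5,4)=10; S(5,5)=1. So valid k = 2, 3, 4.

Answer: 2, 3, 4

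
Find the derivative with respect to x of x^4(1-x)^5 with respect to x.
4x^3(1-x)^5 - 5x^4(1-x)^4

Explanation: Product rule: 4x^{3}(1-x)^{5} + x^4·(-5)(1-x)^{4}.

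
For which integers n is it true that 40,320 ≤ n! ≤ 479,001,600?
8, 9, 10, 11, 12

n! is strictly increasing; 8! = 40,320 and 12! = 479,001,600, so valid n = 8, 9, 10, 11, 12.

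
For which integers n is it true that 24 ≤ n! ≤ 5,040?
n! is strictly increasing; 4! = 24 and 7! = 5,040, so valid n = 4, 5, 6, 7.
Final answer: 4, 5, 6, 7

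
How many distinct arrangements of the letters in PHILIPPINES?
1,108,800

Working:
Word has 11 letters (P=3, H=1, I=3, L=1, N=1, E=1, S=1). Arrangements: 11!/Π(k!) = 1,108,800.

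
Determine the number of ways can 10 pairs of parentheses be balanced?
16,796

Explanation: Using the Catalan number formula: C_n = C(2n, n) / (n+1)
C_10 = C(20, 10) / (10+1)
     = 184756 / 11
     = 16,796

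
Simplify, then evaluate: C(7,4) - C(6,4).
C(7,4) - C(6,4) = C(6,3) = 20.

Answer: 20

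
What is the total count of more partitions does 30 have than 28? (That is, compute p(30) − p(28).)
Pentagonal recurrence p(n) = p(n−1) + p(n−2) − p(n−5) − p(n−7) + …: p(30) = p(29) + p(28) − p(25) − p(23) + p(18) + p(15) − p(8) − p(4) = 4,565 + 3,718 − 1,958 − 1,255 + 385 + 176 − 22 − 5 = 5,604.
p(28) = p(27) + p(26) − p(23) − p(21) + p(16) + p(13) − p(6) − p(2) = 3,010 + 2,436 − 1,255 − 792 + 231 + 101 − 11 − 2 = 3,718.
Difference = 5,604 − 3,718 = 1,886.

Answer: 1,886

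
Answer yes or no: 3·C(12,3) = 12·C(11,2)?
Yes

Solution: Absorption identity k·C(n,k) = n·C(n-1,k-1). LHS = 3·220 = 660; RHS = 12·55 = 660.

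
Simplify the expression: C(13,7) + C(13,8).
3,003

Working:
By Pascal's identity: C(14,8) = 3,003.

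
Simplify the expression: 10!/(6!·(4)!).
This is C(10,6) = 210.
Final answer: 210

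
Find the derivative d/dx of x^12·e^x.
(12x^11 + x^12)e^x
Product rule: d/dx[x^12]·e^x + x^12·d/dx[e^x] = 12x^{11}e^x + x^12e^x.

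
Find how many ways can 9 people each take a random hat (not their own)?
Using D(n) = (n-1)[D(n-1) + D(n-2)]:
D(9) = (9-1) × [D(8) + D(7)]
      = 8 × [14833 + 1854]
      = 8 × 16687
      = 133,496
Final answer: 133,496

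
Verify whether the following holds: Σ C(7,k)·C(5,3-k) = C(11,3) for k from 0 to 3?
Vandermonde's identity gives C(12,3) = 220; RHS C(11,3) = 165.

Answer: False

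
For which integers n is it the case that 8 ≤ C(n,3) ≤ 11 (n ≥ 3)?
5
C(4,3)=4; C(5,3)=10; C(6,3)=20. So valid n = 5.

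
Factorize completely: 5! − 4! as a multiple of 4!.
4 × 4! = 96

Working:
5! − 4! = 5·4! − 4! = (5 − 1)·4! = 4 × 4! = 96.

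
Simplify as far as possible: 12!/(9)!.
1,320
This equals 12×11×10 = 1,320.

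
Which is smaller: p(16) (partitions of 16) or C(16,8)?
p(16)

Reasoning: Pentagonal recurrence p(n) = p(n−1) + p(n−2) − p(n−5) − p(n−7) + …: p(16) = p(15) + p(14) − p(11) − p(9) + p(4) + p(1) = 176 + 135 − 56 − 30 + 5 + 1 = 231; C(16,8) = 12,870.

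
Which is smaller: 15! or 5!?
5!
15!=1,307,674,368,000, 5!=120. 15! > 5!.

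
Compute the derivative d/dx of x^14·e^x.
(14x^13 + x^14)e^x

Product rule: d/dx[x^14]·e^x + x^14·d/dx[e^x] = 14x^{13}e^x + x^14e^x.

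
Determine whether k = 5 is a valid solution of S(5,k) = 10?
No

S(5,5) = 5·S(4,5) + S(4,4) = 5·0 + 1 = 1, which does not equal 10.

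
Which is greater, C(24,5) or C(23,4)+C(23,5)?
By Pascal's identity: C(24,5) = C(23,4)+C(23,5) = 42,504. Equal.

Answer: Equal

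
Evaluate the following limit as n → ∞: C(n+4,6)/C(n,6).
1

Explanation: Both numerator and denominator grow as n^6/6! for large n, so the ratio → 1.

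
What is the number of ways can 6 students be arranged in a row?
720

Reasoning: Arrangements of 6 distinct objects: 6! = 720.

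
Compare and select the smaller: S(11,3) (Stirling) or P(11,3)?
P(11,3)

Explanation: S(11,3) = 3·S(10,3) + S(10,2) = 3·9,330 + 511 = 28,501; P(11,3) = 990.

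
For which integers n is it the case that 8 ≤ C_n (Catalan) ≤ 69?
4, 5

Working:
C_3=5; C_4=14; C_5=42; C_6=132. So valid n = 4, 5.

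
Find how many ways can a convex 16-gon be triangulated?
Using the Catalan number formula: C_n = C(2n, n) / (n+1)
C_14 = C(28, 14) / (14+1)
     = 40116600 / 15
     = 2,674,440
Final answer: 2,674,440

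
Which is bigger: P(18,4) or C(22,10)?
C(22,10)

P(18,4)=73,440, C(22,10)=646,646.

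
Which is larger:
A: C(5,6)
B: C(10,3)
B

Reasoning: A=C(5,6)=0, B=C(10,3)=120.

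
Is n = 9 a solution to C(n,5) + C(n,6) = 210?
C(9,5) + C(9,6) = 126 + 84 = 210, which equals 210.

Answer: Yes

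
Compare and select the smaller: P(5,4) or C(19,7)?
P(5,4)

Explanation: P(5,4)=120, C(19,7)=50,388.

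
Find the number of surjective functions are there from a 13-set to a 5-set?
901,020,120

Reasoning: Onto functions = 5! × S(13,5)
First compute S(13,5) via recurrence:
Using the Stirling recurrence: S(n,k) = k·S(n-1,k) + S(n-1,k-1)
S(13,5) = 5·S(12,5) + S(12,4)
         = 5·1379400 + 611501
         = 6897000 + 611501
         = 7,508,501
Then: 120 × 7508501 = 901,020,120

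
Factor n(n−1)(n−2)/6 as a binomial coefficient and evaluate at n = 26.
C(n,3); C(26,3) = 2,600

Solution: n(n−1)(n−2)/6 = n!/(3!(n−3)!) = C(n,3). At n = 26: C(26,3) = 2,600.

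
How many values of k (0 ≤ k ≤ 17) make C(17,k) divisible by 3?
0

Reasoning: Checking C(17,k) mod 3 for k = 0..17: none are divisible by 3. Count = 0.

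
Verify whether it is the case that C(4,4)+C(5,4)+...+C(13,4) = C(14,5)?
True

Reasoning: Hockey stick identity gives Σ = C(14,5) = 2,002; RHS C(14,5) = 2,002.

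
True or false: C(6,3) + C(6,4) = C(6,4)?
False

Explanation: Pascal's identity gives C(7,4) = 35, whereas C(6,4) = 15.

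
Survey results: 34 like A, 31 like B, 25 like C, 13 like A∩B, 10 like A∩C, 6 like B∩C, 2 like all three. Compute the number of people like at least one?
63

|A∪B∪C| = 34+31+25-13-10-6+2 = 63.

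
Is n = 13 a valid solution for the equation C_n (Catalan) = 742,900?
Yes

Explanation: C_13 = C(26,13)/(13+1) = 10,400,600/14 = 742,900, which equals 742,900.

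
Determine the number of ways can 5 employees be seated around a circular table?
24

Working:
Circular arrangements: (5-1)! = 24.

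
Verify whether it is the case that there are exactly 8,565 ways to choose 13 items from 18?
False

C(18,13) = 8,568 ≠ 8565.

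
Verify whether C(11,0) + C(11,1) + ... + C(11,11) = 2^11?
True

Working:
Binomial theorem with x = y = 1: Σ C(11,i) = (1+1)^11 = 2^11 = 2,048. The statement holds.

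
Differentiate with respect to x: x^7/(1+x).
Quotient rule: [7x^{6}(1+x) - x^7]/(1+x)².
Final answer: (7x^6(1+x) - x^7)/(1+x)²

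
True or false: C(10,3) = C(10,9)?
False

Reasoning: C(10,3) = 120 but C(10,9) = 10; symmetry gives C(10,3) = C(10,7), not C(10,9).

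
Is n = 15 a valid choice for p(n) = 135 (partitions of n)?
No

Working:
Pentagonal recurrence p(n) = p(n−1) + p(n−2) − p(n−5) − p(n−7) + …: p(15) = p(14) + p(13) − p(10) − p(8) + p(3) + p(0) = 135 + 101 − 42 − 22 + 3 + 1 = 176, which does not equal 135.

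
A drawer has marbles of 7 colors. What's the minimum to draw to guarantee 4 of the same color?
22

Solution: Worst case: 3 of each = 21. One more: 22.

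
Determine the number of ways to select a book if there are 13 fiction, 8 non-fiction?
21

Working:
By the addition principle: 13 + 8 = 21.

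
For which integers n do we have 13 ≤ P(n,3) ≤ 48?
P(3,3)=6; P(4,3)=24; P(5,3)=60. So valid n = 4.

Answer: 4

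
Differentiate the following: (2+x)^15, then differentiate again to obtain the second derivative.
First derivative: 15(2+x)^{14}. Second derivative: 15·14·(2+x)^{13} = 210(2+x)^{13}.
Final answer: 210(2+x)^13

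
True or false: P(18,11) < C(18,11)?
False

Solution: P(18,11) = 1,270,312,243,200 and C(18,11) = 31,824; P(n,r) = r! × C(n,r) so P > C whenever r ≥ 2.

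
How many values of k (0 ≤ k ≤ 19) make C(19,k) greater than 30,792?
Row 19 is unimodal and symmetric about k=19/2. C(19,6)=27,132 ≤ 30,792; C(19,7)=50,388 > 30,792; by symmetry C(19,k) > 30,792 for k = 7..12. That's 12 - 7 + 1 = 6 values.
Final answer: 6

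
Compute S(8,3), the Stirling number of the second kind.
966

Solution: Using the Stirling recurrence: S(n,k) = k·S(n-1,k) + S(n-1,k-1)
S(8,3) = 3·S(7,3) + S(7,2)
         = 3·301 + 63
         = 903 + 63
         = 966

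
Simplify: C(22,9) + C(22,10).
1,144,066

Explanation: By Pascal's identity: C(23,10) = 1,144,066.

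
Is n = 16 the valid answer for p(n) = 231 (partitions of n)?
Yes

Pentagonal recurrence p(n) = p(n−1) + p(n−2) − p(n−5) − p(n−7) + …: p(16) = p(15) + p(14) − p(11) − p(9) + p(4) + p(1) = 176 + 135 − 56 − 30 + 5 + 1 = 231, which equals 231.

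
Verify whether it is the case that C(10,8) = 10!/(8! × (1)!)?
False

Reasoning: The correct denominator is 8!×2!, giving C(10,8) = 45; the stated RHS is 10!/(8!×1!) = 90 ≠ 45, so the statement does not hold.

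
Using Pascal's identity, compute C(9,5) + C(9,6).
210

C(9,5) + C(9,6) = C(10,6) = 210.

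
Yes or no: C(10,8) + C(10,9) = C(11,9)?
Yes

Working:
Pascal's identity: LHS = 45 + 10 = 55; RHS = C(11,9) = 55. Both sides agree, so the statement holds.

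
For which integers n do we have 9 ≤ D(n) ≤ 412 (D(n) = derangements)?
4, 5, 6
Using D(n) = (n−1)[D(n−1) + D(n−2)] with D(1)=0, D(2)=1: D(3)=2; D(4)=9; D(5)=44; D(6)=265; D(7)=1,854. So valid n = 4, 5, 6.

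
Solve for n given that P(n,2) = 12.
4
P(n,2) = n(n−1) is increasing in n; n(n−1) ≈ (n−0.5)^2 = 12 gives n ≈ 4.0. Check: P(2,2) = 2, P(3,2) = 6, P(4,2) = 12 ✓. So n = 4.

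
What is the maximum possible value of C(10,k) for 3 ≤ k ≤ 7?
252

C(10,k) is maximised at the centre of the row: C(10,5) = 252.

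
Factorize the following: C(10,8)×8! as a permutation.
P(10,8)
C(10,8)×8! = [10!/(8!(2)!)]×8! = 10!/(2)! = P(10,8) = 1,814,400.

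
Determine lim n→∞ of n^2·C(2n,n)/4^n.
C(2n,n) ~ 4^n/√(πn), so n^2·C(2n,n)/4^n ~ n^(2 − 1/2)/√π → ∞.

Answer: ∞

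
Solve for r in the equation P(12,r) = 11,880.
4
P(12,r) = 12·11·…·(12−r+1), a product of r factors. Multiplying down from 12: 12 = 12; 12·11 = 132; 12·11·10 = 1,320; 12·11·10·9 = 11,880 ✓ (4 factors). So r = 4.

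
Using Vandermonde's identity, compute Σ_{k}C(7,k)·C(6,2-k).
78

Reasoning: = C(7+6,2) = C(13,2) = 78.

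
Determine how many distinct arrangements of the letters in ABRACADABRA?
83,160

Reasoning: Word has 11 letters (A=5, B=2, R=2, C=1, D=1). Arrangements: 11!/Π(k!) = 83,160.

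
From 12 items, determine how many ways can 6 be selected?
924
C(12,6) = 12! / (6! × (12-6)!)
         = 12! / (6! × 6!)
         = 924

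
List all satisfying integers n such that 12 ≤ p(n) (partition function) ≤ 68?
7, 8, 9, 10, 11

Reasoning: Tabulating p(n) via p(n) = p(n−1) + p(n−2) − p(n−5) − p(n−7) + …: p(6)=11; p(7)=15; p(8)=22; p(9)=30; p(10)=42; p(11)=56; p(12)=77. So valid n = 7, 8, 9, 10, 11.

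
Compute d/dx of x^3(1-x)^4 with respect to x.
3x^2(1-x)^4 - 4x^3(1-x)^3

Explanation: Product rule: 3x^{2}(1-x)^{4} + x^3·(-4)(1-x)^{3}.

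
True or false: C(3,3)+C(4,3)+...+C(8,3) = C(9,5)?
True
Hockey stick identity gives Σ = C(9,4) = 126; RHS C(9,5) = 126.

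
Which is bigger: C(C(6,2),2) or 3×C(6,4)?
C(C(6,2),2)

Working:
C(C(6,2),2)=105, 3×C(6,4)=45.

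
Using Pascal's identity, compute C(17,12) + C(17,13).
8,568

Reasoning: C(17,12) + C(17,13) = C(18,13) = 8,568.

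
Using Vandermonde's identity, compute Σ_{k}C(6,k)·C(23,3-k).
= C(6+23,3) = C(29,3) = 3,654.
Final answer: 3,654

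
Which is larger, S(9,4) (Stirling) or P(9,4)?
S(9,4)

S(9,4) = 4·S(8,4) + S(8,3) = 4·1,701 + 966 = 7,770; P(9,4) = 3,024.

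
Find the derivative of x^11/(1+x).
(11x^10(1+x) - x^11)/(1+x)²
Quotient rule: [11x^{10}(1+x) - x^11]/(1+x)².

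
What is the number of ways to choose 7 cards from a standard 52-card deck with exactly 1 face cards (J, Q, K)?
46,060,560

Reasoning: 12 face cards and 40 non-face cards: C(12,1) × C(40,6) = 12 × 3,838,380 = 46,060,560.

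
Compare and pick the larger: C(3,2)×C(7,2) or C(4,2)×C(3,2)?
C(3,2)×C(7,2)

Working:
C(3,2)×C(7,2)=63, C(4,2)×C(3,2)=18.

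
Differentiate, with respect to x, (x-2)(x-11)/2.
(2x - 13)/2

Solution: d/dx[(x-2)(x-11)] = (x-11) + (x-2) = 2x - 13. Dividing by 2 gives (2x - 13)/2.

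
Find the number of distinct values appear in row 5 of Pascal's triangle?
Row 5 has entries C(5,0)..C(5,5); by symmetry C(5,k)=C(5,5-k), giving 3 distinct values.
Final answer: 3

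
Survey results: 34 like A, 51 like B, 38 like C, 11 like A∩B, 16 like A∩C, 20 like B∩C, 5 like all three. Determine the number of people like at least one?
81

|A∪B∪C| = 34+51+38-11-16-20+5 = 81.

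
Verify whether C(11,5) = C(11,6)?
True

Explanation: Symmetry C(n,k) = C(n,n-k): C(11,5) = 462 and C(11,6) = 462. Both sides agree, so the statement holds.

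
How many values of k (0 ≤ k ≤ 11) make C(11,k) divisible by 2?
4

Working:
Checking C(11,k) mod 2 for k = 0..11: divisible at k = 4, 5, 6, 7. That's 4 values.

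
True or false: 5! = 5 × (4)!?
True

Working:
By definition n! = n × (n-1)!, so 5! = 5 × 4!.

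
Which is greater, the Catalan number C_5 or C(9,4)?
C_5 = C(10,5)/(5+1) = 252/6 = 42; C(9,4) = 126.
Final answer: C(9,4)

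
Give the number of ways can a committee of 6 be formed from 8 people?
C(8,6) = 8! / (6! × (8-6)!)
         = 8! / (6! × 2!)
         = 28

Answer: 28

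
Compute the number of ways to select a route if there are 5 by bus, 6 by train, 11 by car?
By the addition principle: 5 + 6 + 11 = 22.
Final answer: 22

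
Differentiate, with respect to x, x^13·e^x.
Product rule: d/dx[x^13]·e^x + x^13·d/dx[e^x] = 13x^{12}e^x + x^13e^x.
Final answer: (13x^12 + x^13)e^x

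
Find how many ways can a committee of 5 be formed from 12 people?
792

C(12,5) = 12! / (5! × (12-5)!)
         = 12! / (5! × 7!)
         = 792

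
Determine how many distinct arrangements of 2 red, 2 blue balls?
Multinomial: 4!/(2! × 2!) = 6.
Final answer: 6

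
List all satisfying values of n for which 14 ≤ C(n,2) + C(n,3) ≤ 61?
5, 6, 7
C(4,2)+C(4,3)=10; C(5,2)+C(5,3)=20; C(6,2)+C(6,3)=35; C(7,2)+C(7,3)=56; C(8,2)+C(8,3)=84. So valid n = 5, 6, 7.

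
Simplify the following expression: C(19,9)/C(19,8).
11/9

Solution: C(n,k+1)/C(n,k) = (n−k)/(k+1). Here (19−8)/(8+1) = 11/9 = 11/9.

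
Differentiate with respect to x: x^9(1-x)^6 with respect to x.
Product rule: 9x^{8}(1-x)^{6} + x^9·(-6)(1-x)^{5}.
Final answer: 9x^8(1-x)^6 - 6x^9(1-x)^5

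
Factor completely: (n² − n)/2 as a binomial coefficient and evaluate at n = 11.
C(n,2); C(11,2) = 55

Reasoning: (n² − n)/2 = n(n−1)/2 = C(n,2). At n = 11: C(11,2) = 55.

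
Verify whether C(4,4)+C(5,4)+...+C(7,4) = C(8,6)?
False
Hockey stick identity gives Σ = C(8,5) = 56; RHS C(8,6) = 28.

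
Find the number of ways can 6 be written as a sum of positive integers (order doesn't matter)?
11

Reasoning: Pentagonal recurrence p(n) = p(n−1) + p(n−2) − p(n−5) − p(n−7) + …: p(6) = p(5) + p(4) − p(1) = 7 + 5 − 1 = 11.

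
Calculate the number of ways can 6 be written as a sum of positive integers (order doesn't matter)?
11
Pentagonal recurrence p(n) = p(n−1) + p(n−2) − p(n−5) − p(n−7) + …: p(6) = p(5) + p(4) − p(1) = 7 + 5 − 1 = 11.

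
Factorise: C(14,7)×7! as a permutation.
P(14,7)

Solution: C(14,7)×7! = [14!/(7!(7)!)]×7! = 14!/(7)! = P(14,7) = 17,297,280.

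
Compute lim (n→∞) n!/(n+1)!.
0

Solution: n!/(n+1)! = 1/[(n+1)] → 0 as n → ∞.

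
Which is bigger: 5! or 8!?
5!=120, 8!=40,320. 8! > 5!.

Answer: 8!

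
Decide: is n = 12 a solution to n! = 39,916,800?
12! = 12·11! = 12·39,916,800 = 479,001,600, which does not equal 39,916,800.

Answer: No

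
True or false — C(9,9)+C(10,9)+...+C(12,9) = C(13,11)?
False
Hockey stick identity gives Σ = C(13,10) = 286; RHS C(13,11) = 78.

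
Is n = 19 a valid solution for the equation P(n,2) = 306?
No

Reasoning: P(19,2) = 19·18 = 342, which does not equal 306.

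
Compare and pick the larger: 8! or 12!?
12!

Reasoning: 8!=40,320, 12!=479,001,600. 12! > 8!.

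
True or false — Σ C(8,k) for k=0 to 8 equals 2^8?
True
Binomial theorem: Σ C(8,k) = (1+1)^8 = 2^8 = 256; RHS 2^8 = 256.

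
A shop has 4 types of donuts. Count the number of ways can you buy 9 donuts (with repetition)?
220

Explanation: Stars and bars: C(9+4-1, 9) = C(12, 9) = 220.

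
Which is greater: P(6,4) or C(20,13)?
P(6,4)=360, C(20,13)=77,520.
Final answer: C(20,13)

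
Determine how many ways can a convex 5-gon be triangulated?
5
Using the Catalan number formula: C_n = C(2n, n) / (n+1)
C_3 = C(6, 3) / (3+1)
     = 20 / 4
     = 5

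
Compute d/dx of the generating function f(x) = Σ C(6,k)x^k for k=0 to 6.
Σ k·C(6,k)x^(k-1) for k=1 to 6

Working:
Term-by-term differentiation gives Σ k·C(6,k)x^{k-1} for k=1 to 6.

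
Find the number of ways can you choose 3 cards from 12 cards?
220

C(12,3) = 12! / (3! × (12-3)!)
         = 12! / (3! × 9!)
         = 220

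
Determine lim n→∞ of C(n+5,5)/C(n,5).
1

Explanation: Both numerator and denominator grow as n^5/5! for large n, so the ratio → 1.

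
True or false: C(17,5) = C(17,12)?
True

Working:
C(17,5) = C(17,17-5) by the symmetry property; both equal 6,188.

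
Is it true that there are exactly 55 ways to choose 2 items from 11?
True

Explanation: C(11,2) = 55.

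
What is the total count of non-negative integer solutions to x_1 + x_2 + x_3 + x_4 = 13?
C(13+4-1, 4-1) = 560.
Final answer: 560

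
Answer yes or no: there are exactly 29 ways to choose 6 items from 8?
No

C(8,6) = 28 ≠ 29.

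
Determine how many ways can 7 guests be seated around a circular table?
720
Circular arrangements: (7-1)! = 720.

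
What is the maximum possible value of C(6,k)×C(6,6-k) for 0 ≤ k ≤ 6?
400

Explanation: C(6,k)·C(6,6-k) = C(6,k)², maximised at the centre k = 3: C(6,3)² = 400.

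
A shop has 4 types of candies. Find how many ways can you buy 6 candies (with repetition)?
84

Stars and bars: C(6+4-1, 6) = C(9, 6) = 84.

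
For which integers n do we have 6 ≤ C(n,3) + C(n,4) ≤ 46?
5, 6

C(4,3)+C(4,4)=5; C(5,3)+C(5,4)=15; C(6,3)+C(6,4)=35; C(7,3)+C(7,4)=70. So valid n = 5, 6.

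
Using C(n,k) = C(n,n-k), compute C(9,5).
C(9,5) = C(9,4) = 126.
Final answer: 126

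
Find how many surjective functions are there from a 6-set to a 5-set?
1,800

Reasoning: Onto functions = 5! × S(6,5)
First compute S(6,5) via recurrence:
Using the Stirling recurrence: S(n,k) = k·S(n-1,k) + S(n-1,k-1)
S(6,5) = 5·S(5,5) + S(5,4)
         = 5·1 + 10
         = 5 + 10
         = 15
Then: 120 × 15 = 1,800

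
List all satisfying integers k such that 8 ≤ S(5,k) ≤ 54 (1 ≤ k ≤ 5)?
2, 3, 4

Reasoning: S(5,1)=1; S(5,2)=15; S(5,3)=25; S(5,4)=10; S(5,5)=1. So valid k = 2, 3, 4.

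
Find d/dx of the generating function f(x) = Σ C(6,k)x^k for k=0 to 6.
Term-by-term differentiation gives Σ k·C(6,k)x^{k-1} for k=1 to 6.

Answer: Σ k·C(6,k)x^(k-1) for k=1 to 6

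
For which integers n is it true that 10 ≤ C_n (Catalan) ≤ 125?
4, 5
C_3=5; C_4=14; C_5=42; C_6=132. So valid n = 4, 5.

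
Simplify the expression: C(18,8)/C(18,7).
11/8

C(n,k+1)/C(n,k) = (n−k)/(k+1). Here (18−7)/(7+1) = 11/8 = 11/8.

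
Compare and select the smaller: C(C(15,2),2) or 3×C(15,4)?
3×C(15,4)

Reasoning: C(C(15,2),2)=5,460, 3×C(15,4)=4,095.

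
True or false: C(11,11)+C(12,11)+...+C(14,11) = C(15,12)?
True

Explanation: Hockey stick identity gives Σ = C(15,12) = 455; RHS C(15,12) = 455.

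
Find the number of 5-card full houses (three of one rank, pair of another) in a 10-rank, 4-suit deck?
2,160

Explanation: Triple rank: 10. Triple suits: C(4,3)=4. Pair rank: 9. Pair suits: C(4,2)=6. Total: 2,160.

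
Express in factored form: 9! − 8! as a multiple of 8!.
8 × 8! = 322,560

Explanation: 9! − 8! = 9·8! − 8! = (9 − 1)·8! = 8 × 8! = 322,560.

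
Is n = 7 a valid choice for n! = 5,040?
Yes
7! = 7·6! = 7·720 = 5,040, which equals 5,040.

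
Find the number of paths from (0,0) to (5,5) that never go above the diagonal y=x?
42

Explanation: Counted by the Catalan number C_5: C_5 = C(10,5)/(5+1) = 252/6 = 42.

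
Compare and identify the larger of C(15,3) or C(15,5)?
C(15,5)
C(15,3)=455, C(15,5)=3,003.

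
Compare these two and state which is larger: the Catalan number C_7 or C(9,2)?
C_7

Explanation: C_7 = C(14,7)/(7+1) = 3,432/8 = 429; C(9,2) = 36.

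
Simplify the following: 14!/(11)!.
2,184

This equals 14×13×12 = 2,184.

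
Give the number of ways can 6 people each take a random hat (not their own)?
265

Explanation: Using D(n) = (n-1)[D(n-1) + D(n-2)]:
D(6) = (6-1) × [D(5) + D(4)]
      = 5 × [44 + 9]
      = 5 × 53
      = 265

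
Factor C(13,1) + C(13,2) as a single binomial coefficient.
By Pascal's identity: C(13,1) + C(13,2) = C(14,2) = 91.
Final answer: C(14,2)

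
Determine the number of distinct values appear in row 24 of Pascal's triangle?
Row 24 has entries C(24,0)..C(24,24); by symmetry C(24,k)=C(24,24-k), giving 13 distinct values.

Answer: 13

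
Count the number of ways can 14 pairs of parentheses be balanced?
2,674,440

Reasoning: Using the Catalan number formula: C_n = C(2n, n) / (n+1)
C_14 = C(28, 14) / (14+1)
     = 40116600 / 15
     = 2,674,440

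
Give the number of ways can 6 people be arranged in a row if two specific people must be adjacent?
240

Solution: Treat pair as unit: (6-1)! arrangements × 2 internal orders = 240.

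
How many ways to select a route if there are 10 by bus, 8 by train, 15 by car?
By the addition principle: 10 + 8 + 15 = 33.

Answer: 33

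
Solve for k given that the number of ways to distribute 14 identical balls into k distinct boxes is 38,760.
7
Stars and bars: the count is C(14+k−1, k−1), increasing in k. k=5: C(18,4) = 3,060, k=6: C(19,5) = 11,628, k=7: C(20,6) = 38,760 ✓. So k = 7.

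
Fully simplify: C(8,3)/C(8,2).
2

Solution: C(n,k+1)/C(n,k) = (n−k)/(k+1). Here (8−2)/(2+1) = 6/3 = 2.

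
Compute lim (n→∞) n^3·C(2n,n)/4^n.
∞

Solution: C(2n,n) ~ 4^n/√(πn), so n^3·C(2n,n)/4^n ~ n^(3 − 1/2)/√π → ∞.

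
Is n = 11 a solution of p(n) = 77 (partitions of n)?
No

Pentagonal recurrence p(n) = p(n−1) + p(n−2) − p(n−5) − p(n−7) + …: p(11) = p(10) + p(9) − p(6) − p(4) = 42 + 30 − 11 − 5 = 56, which does not equal 77.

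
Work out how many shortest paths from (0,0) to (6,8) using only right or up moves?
3,003
Choose 6 rights from 14 moves: C(14,6) = 3,003.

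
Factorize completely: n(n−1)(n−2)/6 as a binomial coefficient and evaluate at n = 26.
C(n,3); C(26,3) = 2,600

n(n−1)(n−2)/6 = n!/(3!(n−3)!) = C(n,3). At n = 26: C(26,3) = 2,600.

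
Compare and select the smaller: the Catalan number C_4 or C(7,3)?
C_4 = C(8,4)/(4+1) = 70/5 = 14; C(7,3) = 35.
Final answer: C_4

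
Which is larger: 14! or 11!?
14!

14!=87,178,291,200, 11!=39,916,800. 14! > 11!.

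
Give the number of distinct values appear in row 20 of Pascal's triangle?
11

Solution: Row 20 has entries C(20,0)..C(20,20); by symmetry C(20,k)=C(20,20-k), giving 11 distinct values.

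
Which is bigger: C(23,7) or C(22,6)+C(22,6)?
C(23,7)
C(23,7)=245,157; C(22,6)+C(22,6)=74,613+74,613=149,226.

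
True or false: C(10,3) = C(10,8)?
False

Working:
C(10,3) = 120 but C(10,8) = 45; symmetry gives C(10,3) = C(10,7), not C(10,8).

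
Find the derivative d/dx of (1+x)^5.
5(1+x)^4

Explanation: Using the power rule: d/dx (1+x)^5 = 5(1+x)^{4}.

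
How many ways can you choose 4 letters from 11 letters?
330

Reasoning: C(11,4) = 11! / (4! × (11-4)!)
         = 11! / (4! × 7!)
         = 330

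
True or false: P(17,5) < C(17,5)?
False

Reasoning: P(17,5) = 742,560 and C(17,5) = 6,188; P(n,r) = r! × C(n,r) so P > C whenever r ≥ 2.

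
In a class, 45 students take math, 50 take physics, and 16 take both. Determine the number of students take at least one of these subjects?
79

Explanation: |A∪B| = |A|+|B|-|A∩B| = 45+50-16 = 79.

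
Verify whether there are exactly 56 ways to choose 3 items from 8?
True

Working:
C(8,3) = 56.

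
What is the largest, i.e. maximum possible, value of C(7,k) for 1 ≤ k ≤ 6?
35

Working:
C(7,k) is maximised at the centre of the row: C(7,3) = 35.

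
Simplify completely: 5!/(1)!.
120
This equals 5×4×...×2 = 120.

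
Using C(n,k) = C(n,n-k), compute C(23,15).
490,314

Solution: C(23,15) = C(23,8) = 490,314.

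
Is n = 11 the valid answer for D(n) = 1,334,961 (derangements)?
No
D(11) = (11-1)·[D(10) + D(9)] = 10·[1,334,961 + 133,496] = 14,684,570, which does not equal 1,334,961.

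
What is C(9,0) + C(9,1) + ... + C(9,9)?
512
Sum of binomial coefficients = 2^9 = 512.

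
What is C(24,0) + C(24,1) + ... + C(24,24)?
Sum of binomial coefficients = 2^24 = 16,777,216.

Answer: 16,777,216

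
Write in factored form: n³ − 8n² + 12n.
n(n − 2)(n − 6)

Working:
n³ − 8n² + 12n = n(n² − 8n + 12) = n(n − 2)(n − 6).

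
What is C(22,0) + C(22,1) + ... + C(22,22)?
4,194,304
Sum of binomial coefficients = 2^22 = 4,194,304.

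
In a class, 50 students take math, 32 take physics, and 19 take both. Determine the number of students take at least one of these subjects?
|A∪B| = |A|+|B|-|A∩B| = 50+32-19 = 63.
Final answer: 63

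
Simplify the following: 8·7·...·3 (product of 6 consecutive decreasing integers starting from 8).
This is P(8,6) = 8!/(2)! = 20,160.

Answer: 20,160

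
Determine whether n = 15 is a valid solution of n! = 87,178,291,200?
No

Reasoning: 15! = 15·14! = 15·87,178,291,200 = 1,307,674,368,000, which does not equal 87,178,291,200.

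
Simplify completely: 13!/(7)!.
1,235,520

Working:
This equals 13×12×...×8 = 1,235,520.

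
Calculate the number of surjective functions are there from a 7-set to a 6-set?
15,120

Explanation: Onto functions = 6! × S(7,6)
First compute S(7,6) via recurrence:
Using the Stirling recurrence: S(n,k) = k·S(n-1,k) + S(n-1,k-1)
S(7,6) = 6·S(6,6) + S(6,5)
         = 6·1 + 15
         = 6 + 15
         = 21
Then: 720 × 21 = 15,120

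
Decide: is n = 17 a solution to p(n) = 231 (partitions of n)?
No

Pentagonal recurrence p(n) = p(n−1) + p(n−2) − p(n−5) − p(n−7) + …: p(17) = p(16) + p(15) − p(12) − p(10) + p(5) + p(2) = 231 + 176 − 77 − 42 + 7 + 2 = 297, which does not equal 231.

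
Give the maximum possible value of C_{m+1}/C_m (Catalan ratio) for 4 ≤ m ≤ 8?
17/5
C_{m+1}/C_m = 2(2m+1)/(m+2), which increases with m. Maximum at m = 8: 2·17/10 = 17/5.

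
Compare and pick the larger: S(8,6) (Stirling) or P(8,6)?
P(8,6)

Solution: S(8,6) = 6·S(7,6) + S(7,5) = 6·21 + 140 = 266; P(8,6) = 20,160.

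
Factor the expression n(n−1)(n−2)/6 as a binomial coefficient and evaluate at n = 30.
C(n,3); C(30,3) = 4,060

n(n−1)(n−2)/6 = n!/(3!(n−3)!) = C(n,3). At n = 30: C(30,3) = 4,060.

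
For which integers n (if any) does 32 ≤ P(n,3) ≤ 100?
5

Working:
P(4,3)=24; P(5,3)=60; P(6,3)=120. So valid n = 5.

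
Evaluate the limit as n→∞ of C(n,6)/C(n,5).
∞

Reasoning: C(n,6)/C(n,5) = (n-5)/6 → ∞ as n → ∞.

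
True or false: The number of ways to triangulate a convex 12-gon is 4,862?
False

Reasoning: Triangulations of a convex 12-gon are counted by the Catalan number C_10: C_10 = C(20,10)/(10+1) = 184,756/11 = 16,796.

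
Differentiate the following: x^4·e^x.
(4x^3 + x^4)e^x

Working:
Product rule: d/dx[x^4]·e^x + x^4·d/dx[e^x] = 4x^{3}e^x + x^4e^x.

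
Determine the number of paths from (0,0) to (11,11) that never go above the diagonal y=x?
58,786

Working:
Counted by the Catalan number C_11: C_11 = C(22,11)/(11+1) = 705,432/12 = 58,786.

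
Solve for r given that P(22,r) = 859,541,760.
7

Explanation: P(22,r) = 22·21·…·(22−r+1), a product of r factors. Multiplying down from 22: 22 = 22; 22·21 = 462; 22·21·20 = 9,240; 22·21·20·19 = 175,560; 22·21·20·19·18 = 3,160,080; 22·21·20·19·18·17 = 53,721,360; 22·21·20·19·18·17·16 = 859,541,760 ✓ (7 factors). So r = 7.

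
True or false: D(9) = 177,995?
Derangements of 9 elements: D(9) = (9-1)·[D(8) + D(7)] = 8·[14,833 + 1,854] = 133,496.

Answer: False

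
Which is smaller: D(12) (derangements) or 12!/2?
D(12)
D(12) = (12-1)·[D(11) + D(10)] = 11·[14,684,570 + 1,334,961] = 176,214,841; 12!/2 = 479,001,600/2 = 239,500,800.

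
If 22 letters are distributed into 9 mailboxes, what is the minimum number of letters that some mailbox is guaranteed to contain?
Pigeonhole: ⌈22/9⌉ = 3.

Answer: 3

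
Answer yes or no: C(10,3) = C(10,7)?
Symmetry C(n,k) = C(n,n-k): C(10,3) = 120 and C(10,7) = 120. Both sides agree, so the statement holds.

Answer: Yes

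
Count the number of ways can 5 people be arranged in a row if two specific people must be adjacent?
48

Solution: Treat pair as unit: (5-1)! arrangements × 2 internal orders = 48.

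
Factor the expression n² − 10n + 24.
Seek roots whose sum is 10 and product is 24: (4, 6). So n² − 10n + 24 = (n − 4)(n − 6).

Answer: (n − 4)(n − 6)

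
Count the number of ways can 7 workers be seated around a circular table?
Circular arrangements: (7-1)! = 720.
Final answer: 720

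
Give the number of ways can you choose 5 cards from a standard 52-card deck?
2,598,960

Solution: C(52,5) = 2,598,960.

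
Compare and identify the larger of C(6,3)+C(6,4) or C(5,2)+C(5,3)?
C(6,3)+C(6,4)

Solution: First=35, Second=20.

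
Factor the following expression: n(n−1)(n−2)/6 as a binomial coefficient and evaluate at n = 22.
C(n,3); C(22,3) = 1,540

Solution: n(n−1)(n−2)/6 = n!/(3!(n−3)!) = C(n,3). At n = 22: C(22,3) = 1,540.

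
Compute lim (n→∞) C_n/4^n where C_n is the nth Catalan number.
0

Solution: C_n ~ 4^n/(n^(3/2)√π), so n^0·C_n/4^n ~ n^(0 − 3/2)/√π → 0.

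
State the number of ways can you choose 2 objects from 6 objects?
15

Working:
C(6,2) = 6! / (2! × (6-2)!)
         = 6! / (2! × 4!)
         = 15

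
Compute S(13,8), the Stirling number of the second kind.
1,899,612
Using the Stirling recurrence: S(n,k) = k·S(n-1,k) + S(n-1,k-1)
S(13,8) = 8·S(12,8) + S(12,7)
         = 8·159027 + 627396
         = 1272216 + 627396
         = 1,899,612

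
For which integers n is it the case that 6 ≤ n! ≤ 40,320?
3, 4, 5, 6, 7, 8

Solution: n! is strictly increasing; 3! = 6 and 8! = 40,320, so valid n = 3, 4, 5, 6, 7, 8.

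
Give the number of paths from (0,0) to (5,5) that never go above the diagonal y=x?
42

Reasoning: Counted by the Catalan number C_5: C_5 = C(10,5)/(5+1) = 252/6 = 42.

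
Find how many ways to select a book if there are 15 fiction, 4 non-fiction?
19

Explanation: By the addition principle: 15 + 4 = 19.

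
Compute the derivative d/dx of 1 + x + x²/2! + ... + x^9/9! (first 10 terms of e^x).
1 + x + x²/2! + ... + x^8/8!

Working:
Differentiating term by term gives the first 9 terms of e^x.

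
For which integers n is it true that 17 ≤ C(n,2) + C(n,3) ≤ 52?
5, 6

Explanation: C(4,2)+C(4,3)=10; C(5,2)+C(5,3)=20; C(6,2)+C(6,3)=35; C(7,2)+C(7,3)=56. So valid n = 5, 6.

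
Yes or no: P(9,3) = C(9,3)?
P(9,3) = 504 but C(9,3) = 84; they differ by a factor of 3! = 6, so the statement does not hold.

Answer: No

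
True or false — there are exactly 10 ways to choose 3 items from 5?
True

Explanation: C(5,3) = 10.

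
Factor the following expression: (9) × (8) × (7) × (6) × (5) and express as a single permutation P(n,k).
P(9,5) = 9!/(4)!

Reasoning: Product of 5 consecutive descending integers starting at 9: P(9,5) = 9!/4! = 15,120.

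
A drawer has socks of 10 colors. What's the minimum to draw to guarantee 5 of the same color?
41
Worst case: 4 of each = 40. One more: 41.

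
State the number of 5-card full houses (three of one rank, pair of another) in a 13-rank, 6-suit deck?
46,800

Triple rank: 13. Triple suits: C(6,3)=20. Pair rank: 12. Pair suits: C(6,2)=15. Total: 46,800.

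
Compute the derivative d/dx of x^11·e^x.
(11x^10 + x^11)e^x

Reasoning: Product rule: d/dx[x^11]·e^x + x^11·d/dx[e^x] = 11x^{10}e^x + x^11e^x.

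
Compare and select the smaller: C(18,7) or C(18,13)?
C(18,13)

Reasoning: C(18,7)=31,824, C(18,13)=8,568.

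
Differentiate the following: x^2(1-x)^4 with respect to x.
Product rule: 2x^{1}(1-x)^{4} + x^2·(-4)(1-x)^{3}.
Final answer: 2x^1(1-x)^4 - 4x^2(1-x)^3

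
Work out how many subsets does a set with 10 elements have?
Each element can be included or excluded: 2^10 = 1,024.

Answer: 1,024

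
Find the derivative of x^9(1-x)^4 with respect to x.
9x^8(1-x)^4 - 4x^9(1-x)^3

Solution: Product rule: 9x^{8}(1-x)^{4} + x^9·(-4)(1-x)^{3}.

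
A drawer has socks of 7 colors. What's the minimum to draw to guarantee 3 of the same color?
15
Worst case: 2 of each = 14. One more: 15.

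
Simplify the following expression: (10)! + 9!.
3,991,680

(10)! + 9! = (10)·9! + 9! = (10+1)·9! = 11·9! = 3,991,680.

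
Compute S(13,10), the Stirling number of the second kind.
39,325

Solution: Using the Stirling recurrence: S(n,k) = k·S(n-1,k) + S(n-1,k-1)
S(13,10) = 10·S(12,10) + S(12,9)
         = 10·1705 + 22275
         = 17050 + 22275
         = 39,325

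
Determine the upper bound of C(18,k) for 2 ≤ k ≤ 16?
48,620

Working:
C(18,k) is maximised at the centre of the row: C(18,9) = 48,620.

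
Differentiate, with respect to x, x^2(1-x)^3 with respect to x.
Product rule: 2x^{1}(1-x)^{3} + x^2·(-3)(1-x)^{2}.

Answer: 2x^1(1-x)^3 - 3x^2(1-x)^2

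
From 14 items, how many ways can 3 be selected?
364

Working:
C(14,3) = 14! / (3! × (14-3)!)
         = 14! / (3! × 11!)
         = 364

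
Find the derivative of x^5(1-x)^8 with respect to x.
5x^4(1-x)^8 - 8x^5(1-x)^7

Product rule: 5x^{4}(1-x)^{8} + x^5·(-8)(1-x)^{7}.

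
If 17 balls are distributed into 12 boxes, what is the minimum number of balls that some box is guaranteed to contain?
2

Working:
Pigeonhole: ⌈17/12⌉ = 2.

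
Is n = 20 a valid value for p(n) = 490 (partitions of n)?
Pentagonal recurrence p(n) = p(n−1) + p(n−2) − p(n−5) − p(n−7) + …: p(20) = p(19) + p(18) − p(15) − p(13) + p(8) + p(5) = 490 + 385 − 176 − 101 + 22 + 7 = 627, which does not equal 490.

Answer: No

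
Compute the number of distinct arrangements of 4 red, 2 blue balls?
15

Working:
Multinomial: 6!/(4! × 2!) = 15.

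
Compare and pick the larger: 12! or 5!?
12!

Reasoning: 12!=479,001,600, 5!=120. 12! > 5!.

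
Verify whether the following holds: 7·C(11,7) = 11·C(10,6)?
Absorption identity k·C(n,k) = n·C(n-1,k-1). LHS = 7·330 = 2,310; RHS = 11·210 = 2,310.

Answer: True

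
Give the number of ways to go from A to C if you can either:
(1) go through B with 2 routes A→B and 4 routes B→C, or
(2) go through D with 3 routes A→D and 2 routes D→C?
14

Explanation: Route via B: 2×4=8. Route via D: 3×2=6. Total: 14.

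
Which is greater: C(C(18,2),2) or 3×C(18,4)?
C(C(18,2),2)

Explanation: C(C(18,2),2)=11,628, 3×C(18,4)=9,180.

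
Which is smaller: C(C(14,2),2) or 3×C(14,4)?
3×C(14,4)

C(C(14,2),2)=4,095, 3×C(14,4)=3,003.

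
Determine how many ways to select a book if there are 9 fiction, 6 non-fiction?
By the addition principle: 9 + 6 = 15.
Final answer: 15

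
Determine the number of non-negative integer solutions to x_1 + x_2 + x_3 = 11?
78
C(11+3-1, 3-1) = 78.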